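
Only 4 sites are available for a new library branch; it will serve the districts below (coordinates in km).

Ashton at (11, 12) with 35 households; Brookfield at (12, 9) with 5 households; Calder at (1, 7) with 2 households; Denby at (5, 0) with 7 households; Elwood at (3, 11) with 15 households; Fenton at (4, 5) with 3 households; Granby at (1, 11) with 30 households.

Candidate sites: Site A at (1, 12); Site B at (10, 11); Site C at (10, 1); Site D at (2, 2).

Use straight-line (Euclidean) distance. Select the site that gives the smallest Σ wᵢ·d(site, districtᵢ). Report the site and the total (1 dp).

Total weighted distance at each candidate:
  Site A (1, 12): total = 591.9
  Site B (10, 11): total = 568.4
  Site C (10, 1): total = 1093.5
  Site D (2, 2): total = 985.7
Minimum is at Site B with total 568.4 km.

Site B, total 568.4 km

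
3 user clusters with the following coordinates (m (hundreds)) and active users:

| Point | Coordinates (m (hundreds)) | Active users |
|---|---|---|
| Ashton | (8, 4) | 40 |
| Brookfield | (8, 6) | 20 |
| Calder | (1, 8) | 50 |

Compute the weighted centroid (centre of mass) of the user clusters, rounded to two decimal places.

(4.82, 6.18)

The minimiser of Σwᵢ‖p−pᵢ‖² is the weighted centroid p* = (Σwᵢpᵢ)/(Σwᵢ).
Σwᵢ = 110.
Σwᵢxᵢ = 40·8 + 20·8 + 50·1 = 530.
Σwᵢyᵢ = 40·4 + 20·6 + 50·8 = 680.
x* = 530/110 = 4.82, y* = 680/110 = 6.18.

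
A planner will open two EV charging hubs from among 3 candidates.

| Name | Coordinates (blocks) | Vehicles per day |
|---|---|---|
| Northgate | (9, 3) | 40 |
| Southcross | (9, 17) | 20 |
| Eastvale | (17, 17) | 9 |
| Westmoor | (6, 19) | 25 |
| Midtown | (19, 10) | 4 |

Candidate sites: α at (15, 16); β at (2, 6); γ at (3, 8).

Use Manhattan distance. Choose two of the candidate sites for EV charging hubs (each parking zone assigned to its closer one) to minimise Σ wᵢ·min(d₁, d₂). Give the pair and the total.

{α, β}, total 907

Evaluate every pair (each demand assigned to the nearer of the two):
  {α, β}: total = 907
  {α, γ}: total = 947
  {β, γ}: total = 1329
Best pair: {α, β} with total 907.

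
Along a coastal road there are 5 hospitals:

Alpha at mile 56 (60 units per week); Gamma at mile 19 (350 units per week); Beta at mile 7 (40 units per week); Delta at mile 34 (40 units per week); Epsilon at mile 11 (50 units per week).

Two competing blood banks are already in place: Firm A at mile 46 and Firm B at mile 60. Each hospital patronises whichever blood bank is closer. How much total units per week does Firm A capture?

The indifferent point is the midpoint (46+60)/2 = 53; hospitals left of it (closer to Firm A at 46) go to Firm A, those right go to Firm B.
  Beta at 7 (w=40) → Firm A
  Epsilon at 11 (w=50) → Firm A
  Gamma at 19 (w=350) → Firm A
  Delta at 34 (w=40) → Firm A
  Alpha at 56 (w=60) → Firm B
Firm A captures 480; Firm B captures 60.

480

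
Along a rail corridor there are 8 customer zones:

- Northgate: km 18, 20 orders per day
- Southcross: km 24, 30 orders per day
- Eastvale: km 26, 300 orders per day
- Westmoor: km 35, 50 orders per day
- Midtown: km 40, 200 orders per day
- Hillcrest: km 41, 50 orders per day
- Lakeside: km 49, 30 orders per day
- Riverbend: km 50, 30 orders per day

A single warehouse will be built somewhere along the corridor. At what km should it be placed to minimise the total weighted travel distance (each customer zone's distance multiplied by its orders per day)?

x = 35

For a sum of weighted absolute distances on a line, the optimum is the weighted median (not the mean). Total weight W = 710; half-weight = 355.
Sort by position and accumulate weight:
  km 18 (Northgate, w=20) → cum 20
  km 24 (Southcross, w=30) → cum 50
  km 26 (Eastvale, w=300) → cum 350
  km 35 (Westmoor, w=50) → cum 400  ≥ 355 → median here
  km 40 (Midtown, w=200) → cum 600
  km 41 (Hillcrest, w=50) → cum 650
  km 49 (Lakeside, w=30) → cum 680
  km 50 (Riverbend, w=30) → cum 710
Optimal location: km 35.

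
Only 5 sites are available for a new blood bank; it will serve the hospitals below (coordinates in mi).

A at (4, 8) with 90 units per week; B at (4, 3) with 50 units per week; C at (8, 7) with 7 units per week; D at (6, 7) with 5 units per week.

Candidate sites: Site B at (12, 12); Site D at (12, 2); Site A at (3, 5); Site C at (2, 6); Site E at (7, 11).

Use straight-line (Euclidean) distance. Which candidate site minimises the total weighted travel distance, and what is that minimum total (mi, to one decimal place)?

Total weighted distance at each candidate:
  Site B (12, 12): total = 1490.9
  Site D (12, 2): total = 1387.0
  Site A (3, 5): total = 452.1
  Site C (2, 6): total = 498.0
  Site E (7, 11): total = 858.5
Minimum is at Site A with total 452.1 mi.

Site A, total 452.1 mi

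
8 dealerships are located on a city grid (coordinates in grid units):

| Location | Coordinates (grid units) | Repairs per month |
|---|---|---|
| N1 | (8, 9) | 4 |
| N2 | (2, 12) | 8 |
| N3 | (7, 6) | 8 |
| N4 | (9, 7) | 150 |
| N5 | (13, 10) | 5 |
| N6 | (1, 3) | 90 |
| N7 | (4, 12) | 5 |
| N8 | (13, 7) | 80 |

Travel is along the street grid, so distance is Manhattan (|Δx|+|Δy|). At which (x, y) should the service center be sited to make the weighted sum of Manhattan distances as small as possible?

Manhattan distance separates: Σwᵢ(|x−xᵢ|+|y−yᵢ|) = Σwᵢ|x−xᵢ| + Σwᵢ|y−yᵢ|, so x and y are optimised independently as 1-D weighted medians.
Total weight W = 350; half = 175.
x-coordinate, sorted with cumulative weight:
  x=1 (N6, w=90) cum 90
  x=2 (N2, w=8) cum 98
  x=4 (N7, w=5) cum 103
  x=7 (N3, w=8) cum 111
  x=8 (N1, w=4) cum 115
  x=9 (N4, w=150) cum 265  ← median
  x=13 (N5, w=5) cum 270
  x=13 (N8, w=80) cum 350
⇒ x* = 9
y-coordinate, sorted with cumulative weight:
  y=3 (N6, w=90) cum 90
  y=6 (N3, w=8) cum 98
  y=7 (N4, w=150) cum 248  ← median
  y=7 (N8, w=80) cum 328
  y=9 (N1, w=4) cum 332
  y=10 (N5, w=5) cum 337
  y=12 (N2, w=8) cum 345
  y=12 (N7, w=5) cum 350
⇒ y* = 7

(9, 7)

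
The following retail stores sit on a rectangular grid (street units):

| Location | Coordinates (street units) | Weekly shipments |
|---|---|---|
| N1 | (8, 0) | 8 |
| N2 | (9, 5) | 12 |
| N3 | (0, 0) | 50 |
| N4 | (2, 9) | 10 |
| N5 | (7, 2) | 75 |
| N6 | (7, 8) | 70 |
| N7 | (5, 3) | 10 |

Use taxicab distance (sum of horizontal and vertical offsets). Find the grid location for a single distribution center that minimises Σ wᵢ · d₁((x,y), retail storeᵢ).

Manhattan distance separates: Σwᵢ(|x−xᵢ|+|y−yᵢ|) = Σwᵢ|x−xᵢ| + Σwᵢ|y−yᵢ|, so x and y are optimised independently as 1-D weighted medians.
Total weight W = 235; half = 117.5.
x-coordinate, sorted with cumulative weight:
  x=0 (N3, w=50) cum 50
  x=2 (N4, w=10) cum 60
  x=5 (N7, w=10) cum 70
  x=7 (N5, w=75) cum 145  ← median
  x=7 (N6, w=70) cum 215
  x=8 (N1, w=8) cum 223
  x=9 (N2, w=12) cum 235
⇒ x* = 7
y-coordinate, sorted with cumulative weight:
  y=0 (N1, w=8) cum 8
  y=0 (N3, w=50) cum 58
  y=2 (N5, w=75) cum 133  ← median
  y=3 (N7, w=10) cum 143
  y=5 (N2, w=12) cum 155
  y=8 (N6, w=70) cum 225
  y=9 (N4, w=10) cum 235
⇒ y* = 2

(7, 2)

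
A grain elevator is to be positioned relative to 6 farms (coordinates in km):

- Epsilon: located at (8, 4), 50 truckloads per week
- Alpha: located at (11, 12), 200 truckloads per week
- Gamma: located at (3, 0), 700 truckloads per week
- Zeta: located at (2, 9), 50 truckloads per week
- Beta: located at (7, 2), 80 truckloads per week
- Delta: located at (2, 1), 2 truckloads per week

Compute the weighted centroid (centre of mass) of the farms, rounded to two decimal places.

(4.96, 2.97)

The minimiser of Σwᵢ‖p−pᵢ‖² is the weighted centroid p* = (Σwᵢpᵢ)/(Σwᵢ).
Σwᵢ = 1082.
Σwᵢxᵢ = 50·8 + 200·11 + 700·3 + 50·2 + 80·7 + 2·2 = 5364.
Σwᵢyᵢ = 50·4 + 200·12 + 700·0 + 50·9 + 80·2 + 2·1 = 3212.
x* = 5364/1082 = 4.96, y* = 3212/1082 = 2.97.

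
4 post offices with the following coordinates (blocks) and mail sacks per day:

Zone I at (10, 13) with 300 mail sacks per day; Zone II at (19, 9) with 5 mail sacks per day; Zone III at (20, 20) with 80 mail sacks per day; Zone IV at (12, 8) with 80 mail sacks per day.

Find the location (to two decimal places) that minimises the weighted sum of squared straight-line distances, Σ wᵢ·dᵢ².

The minimiser of Σwᵢ‖p−pᵢ‖² is the weighted centroid p* = (Σwᵢpᵢ)/(Σwᵢ).
Σwᵢ = 465.
Σwᵢxᵢ = 300·10 + 5·19 + 80·20 + 80·12 = 5655.
Σwᵢyᵢ = 300·13 + 5·9 + 80·20 + 80·8 = 6185.
x* = 5655/465 = 12.16, y* = 6185/465 = 13.30.

(12.16, 13.30)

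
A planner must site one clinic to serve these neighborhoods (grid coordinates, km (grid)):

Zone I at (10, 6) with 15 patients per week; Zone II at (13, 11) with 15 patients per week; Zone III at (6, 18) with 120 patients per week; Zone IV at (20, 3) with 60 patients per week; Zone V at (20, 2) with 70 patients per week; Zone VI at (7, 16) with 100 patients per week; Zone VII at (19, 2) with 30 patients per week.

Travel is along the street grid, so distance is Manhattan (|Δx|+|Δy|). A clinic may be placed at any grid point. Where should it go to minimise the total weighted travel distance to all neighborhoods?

Manhattan distance separates: Σwᵢ(|x−xᵢ|+|y−yᵢ|) = Σwᵢ|x−xᵢ| + Σwᵢ|y−yᵢ|, so x and y are optimised independently as 1-D weighted medians.
Total weight W = 410; half = 205.
x-coordinate, sorted with cumulative weight:
  x=6 (Zone III, w=120) cum 120
  x=7 (Zone VI, w=100) cum 220  ← median
  x=10 (Zone I, w=15) cum 235
  x=13 (Zone II, w=15) cum 250
  x=19 (Zone VII, w=30) cum 280
  x=20 (Zone IV, w=60) cum 340
  x=20 (Zone V, w=70) cum 410
⇒ x* = 7
y-coordinate, sorted with cumulative weight:
  y=2 (Zone V, w=70) cum 70
  y=2 (Zone VII, w=30) cum 100
  y=3 (Zone IV, w=60) cum 160
  y=6 (Zone I, w=15) cum 175
  y=11 (Zone II, w=15) cum 190
  y=16 (Zone VI, w=100) cum 290  ← median
  y=18 (Zone III, w=120) cum 410
⇒ y* = 16

(7, 16)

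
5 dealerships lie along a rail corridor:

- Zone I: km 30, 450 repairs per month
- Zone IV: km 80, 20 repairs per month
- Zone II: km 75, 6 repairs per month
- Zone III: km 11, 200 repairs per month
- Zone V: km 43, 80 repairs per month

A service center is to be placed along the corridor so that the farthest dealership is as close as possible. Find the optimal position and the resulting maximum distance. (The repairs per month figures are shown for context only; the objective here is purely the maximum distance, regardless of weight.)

location 45.5, max distance 34.5

The 1-center on a line is the midpoint of the two extreme points: leftmost at 11, rightmost at 80.
Optimal location = (11 + 80)/2 = 45.5; maximum distance = (80 − 11)/2 = 34.5.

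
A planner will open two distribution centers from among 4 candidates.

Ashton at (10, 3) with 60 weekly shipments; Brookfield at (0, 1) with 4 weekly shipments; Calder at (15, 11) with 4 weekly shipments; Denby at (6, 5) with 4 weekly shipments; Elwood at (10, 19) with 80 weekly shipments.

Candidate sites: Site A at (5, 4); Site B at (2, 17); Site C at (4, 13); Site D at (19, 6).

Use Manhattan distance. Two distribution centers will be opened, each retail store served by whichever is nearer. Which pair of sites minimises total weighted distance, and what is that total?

Evaluate every pair (each demand assigned to the nearer of the two):
  {Site A, Site B}: total = 1268
  {Site A, Site C}: total = 1412
  {Site B, Site D}: total = 1684
  {Site C, Site D}: total = 1820
  {Site B, Site C}: total = 1916
  {Site A, Site D}: total = 2036
Best pair: {Site A, Site B} with total 1268.

{Site A, Site B}, total 1268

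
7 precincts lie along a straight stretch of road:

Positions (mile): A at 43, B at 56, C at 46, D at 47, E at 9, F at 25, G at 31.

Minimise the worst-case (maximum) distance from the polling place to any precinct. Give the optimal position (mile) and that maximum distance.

location 32.5, max distance 23.5

The 1-center on a line is the midpoint of the two extreme points: leftmost at 9, rightmost at 56.
Optimal location = (9 + 56)/2 = 32.5; maximum distance = (56 − 9)/2 = 23.5.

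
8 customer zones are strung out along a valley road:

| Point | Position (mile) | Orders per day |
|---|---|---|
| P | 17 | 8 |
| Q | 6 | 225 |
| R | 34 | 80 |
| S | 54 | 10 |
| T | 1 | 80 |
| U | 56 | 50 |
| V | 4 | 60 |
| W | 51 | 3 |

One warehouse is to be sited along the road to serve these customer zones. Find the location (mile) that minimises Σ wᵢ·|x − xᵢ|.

x = 6

For a sum of weighted absolute distances on a line, the optimum is the weighted median (not the mean). Total weight W = 516; half-weight = 258.
Sort by position and accumulate weight:
  mile 1 (T, w=80) → cum 80
  mile 4 (V, w=60) → cum 140
  mile 6 (Q, w=225) → cum 365  ≥ 258 → median here
  mile 17 (P, w=8) → cum 373
  mile 34 (R, w=80) → cum 453
  mile 51 (W, w=3) → cum 456
  mile 54 (S, w=10) → cum 466
  mile 56 (U, w=50) → cum 516
Optimal location: mile 6.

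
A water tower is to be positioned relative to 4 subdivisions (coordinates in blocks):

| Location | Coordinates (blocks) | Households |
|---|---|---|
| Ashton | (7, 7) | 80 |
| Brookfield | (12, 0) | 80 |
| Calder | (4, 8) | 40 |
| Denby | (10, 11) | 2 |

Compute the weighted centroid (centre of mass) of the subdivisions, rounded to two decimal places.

The minimiser of Σwᵢ‖p−pᵢ‖² is the weighted centroid p* = (Σwᵢpᵢ)/(Σwᵢ).
Σwᵢ = 202.
Σwᵢxᵢ = 80·7 + 80·12 + 40·4 + 2·10 = 1700.
Σwᵢyᵢ = 80·7 + 80·0 + 40·8 + 2·11 = 902.
x* = 1700/202 = 8.42, y* = 902/202 = 4.47.

(8.42, 4.47)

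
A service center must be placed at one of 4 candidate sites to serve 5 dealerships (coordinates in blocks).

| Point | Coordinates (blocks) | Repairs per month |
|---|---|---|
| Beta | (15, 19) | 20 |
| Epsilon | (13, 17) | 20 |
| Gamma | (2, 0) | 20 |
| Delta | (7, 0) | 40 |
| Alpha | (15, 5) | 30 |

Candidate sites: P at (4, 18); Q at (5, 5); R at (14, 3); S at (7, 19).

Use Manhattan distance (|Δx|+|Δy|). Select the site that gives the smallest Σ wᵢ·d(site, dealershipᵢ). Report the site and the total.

Total weighted distance at each candidate:
  P (4, 18): total = 2400
  Q (5, 5): total = 1620
  R (14, 3): total = 1430
  S (7, 19): total = 2220
Minimum is at R with total 1430 blocks.

R, total 1430 blocks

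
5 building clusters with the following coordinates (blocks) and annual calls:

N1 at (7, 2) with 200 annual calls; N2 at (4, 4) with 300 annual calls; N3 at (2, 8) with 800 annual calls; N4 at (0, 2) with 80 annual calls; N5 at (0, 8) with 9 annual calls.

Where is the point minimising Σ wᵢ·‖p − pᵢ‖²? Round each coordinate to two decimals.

(3.02, 5.93)

The minimiser of Σwᵢ‖p−pᵢ‖² is the weighted centroid p* = (Σwᵢpᵢ)/(Σwᵢ).
Σwᵢ = 1389.
Σwᵢxᵢ = 200·7 + 300·4 + 800·2 + 80·0 + 9·0 = 4200.
Σwᵢyᵢ = 200·2 + 300·4 + 800·8 + 80·2 + 9·8 = 8232.
x* = 4200/1389 = 3.02, y* = 8232/1389 = 5.93.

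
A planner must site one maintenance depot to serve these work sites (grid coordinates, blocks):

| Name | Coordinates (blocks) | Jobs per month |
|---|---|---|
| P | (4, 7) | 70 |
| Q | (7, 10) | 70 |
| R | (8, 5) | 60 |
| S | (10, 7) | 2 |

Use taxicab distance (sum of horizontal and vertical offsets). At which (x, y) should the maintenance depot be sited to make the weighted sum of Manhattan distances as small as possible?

(7, 7)

Manhattan distance separates: Σwᵢ(|x−xᵢ|+|y−yᵢ|) = Σwᵢ|x−xᵢ| + Σwᵢ|y−yᵢ|, so x and y are optimised independently as 1-D weighted medians.
Total weight W = 202; half = 101.
x-coordinate, sorted with cumulative weight:
  x=4 (P, w=70) cum 70
  x=7 (Q, w=70) cum 140  ← median
  x=8 (R, w=60) cum 200
  x=10 (S, w=2) cum 202
⇒ x* = 7
y-coordinate, sorted with cumulative weight:
  y=5 (R, w=60) cum 60
  y=7 (P, w=70) cum 130  ← median
  y=7 (S, w=2) cum 132
  y=10 (Q, w=70) cum 202
⇒ y* = 7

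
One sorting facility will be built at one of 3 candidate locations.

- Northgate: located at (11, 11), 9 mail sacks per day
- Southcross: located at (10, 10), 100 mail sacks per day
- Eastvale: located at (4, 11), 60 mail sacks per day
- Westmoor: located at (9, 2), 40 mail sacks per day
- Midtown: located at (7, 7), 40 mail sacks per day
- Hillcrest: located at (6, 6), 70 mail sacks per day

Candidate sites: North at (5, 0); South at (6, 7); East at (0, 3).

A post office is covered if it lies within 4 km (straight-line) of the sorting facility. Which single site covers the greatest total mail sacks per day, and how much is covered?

Coverage radius r = 4 km; a point is covered iff (Δx)²+(Δy)² ≤ 4² = 16.
  North (5, 0): covers {none} → 0
  South (6, 7): covers {Midtown, Hillcrest} → 110
  East (0, 3): covers {none} → 0
Maximum coverage at South: 110 mail sacks per day.

South, covering 110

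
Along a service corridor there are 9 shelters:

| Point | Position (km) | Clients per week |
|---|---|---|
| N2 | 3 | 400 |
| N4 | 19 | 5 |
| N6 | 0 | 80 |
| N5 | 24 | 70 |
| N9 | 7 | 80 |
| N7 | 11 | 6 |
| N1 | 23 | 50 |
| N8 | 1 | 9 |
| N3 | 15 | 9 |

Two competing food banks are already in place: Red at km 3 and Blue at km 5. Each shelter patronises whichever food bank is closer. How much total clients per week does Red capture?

489

The indifferent point is the midpoint (3+5)/2 = 4; shelters left of it (closer to Red at 3) go to Red, those right go to Blue.
  N6 at 0 (w=80) → Red
  N8 at 1 (w=9) → Red
  N2 at 3 (w=400) → Red
  N9 at 7 (w=80) → Blue
  N7 at 11 (w=6) → Blue
  N3 at 15 (w=9) → Blue
  N4 at 19 (w=5) → Blue
  N1 at 23 (w=50) → Blue
  N5 at 24 (w=70) → Blue
Red captures 489; Blue captures 220.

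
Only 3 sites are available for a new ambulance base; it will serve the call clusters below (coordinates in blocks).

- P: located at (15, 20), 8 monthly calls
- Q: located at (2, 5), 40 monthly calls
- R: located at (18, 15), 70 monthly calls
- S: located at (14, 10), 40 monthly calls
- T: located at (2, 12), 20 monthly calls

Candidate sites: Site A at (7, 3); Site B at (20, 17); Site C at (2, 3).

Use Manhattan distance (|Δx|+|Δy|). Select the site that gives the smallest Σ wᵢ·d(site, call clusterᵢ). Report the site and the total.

Total weighted distance at each candidate:
  Site A (7, 3): total = 2930
  Site B (20, 17): total = 2524
  Site C (2, 3): total = 3220
Minimum is at Site B with total 2524 blocks.

Site B, total 2524 blocks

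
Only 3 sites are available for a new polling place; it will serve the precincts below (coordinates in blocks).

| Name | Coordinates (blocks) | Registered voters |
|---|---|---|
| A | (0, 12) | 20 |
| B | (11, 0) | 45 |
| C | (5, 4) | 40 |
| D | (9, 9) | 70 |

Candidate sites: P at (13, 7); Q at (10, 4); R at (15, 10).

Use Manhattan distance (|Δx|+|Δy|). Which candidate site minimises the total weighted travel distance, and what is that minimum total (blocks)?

Q, total 1205 blocks

Total weighted distance at each candidate:
  P (13, 7): total = 1625
  Q (10, 4): total = 1205
  R (15, 10): total = 2100
Minimum is at Q with total 1205 blocks.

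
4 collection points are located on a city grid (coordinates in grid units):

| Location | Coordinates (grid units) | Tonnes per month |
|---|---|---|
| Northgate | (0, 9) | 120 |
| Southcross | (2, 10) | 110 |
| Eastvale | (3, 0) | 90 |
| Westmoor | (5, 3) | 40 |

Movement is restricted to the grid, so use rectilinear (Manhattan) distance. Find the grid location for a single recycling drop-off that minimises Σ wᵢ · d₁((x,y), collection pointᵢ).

Manhattan distance separates: Σwᵢ(|x−xᵢ|+|y−yᵢ|) = Σwᵢ|x−xᵢ| + Σwᵢ|y−yᵢ|, so x and y are optimised independently as 1-D weighted medians.
Total weight W = 360; half = 180.
x-coordinate, sorted with cumulative weight:
  x=0 (Northgate, w=120) cum 120
  x=2 (Southcross, w=110) cum 230  ← median
  x=3 (Eastvale, w=90) cum 320
  x=5 (Westmoor, w=40) cum 360
⇒ x* = 2
y-coordinate, sorted with cumulative weight:
  y=0 (Eastvale, w=90) cum 90
  y=3 (Westmoor, w=40) cum 130
  y=9 (Northgate, w=120) cum 250  ← median
  y=10 (Southcross, w=110) cum 360
⇒ y* = 9

(2, 9)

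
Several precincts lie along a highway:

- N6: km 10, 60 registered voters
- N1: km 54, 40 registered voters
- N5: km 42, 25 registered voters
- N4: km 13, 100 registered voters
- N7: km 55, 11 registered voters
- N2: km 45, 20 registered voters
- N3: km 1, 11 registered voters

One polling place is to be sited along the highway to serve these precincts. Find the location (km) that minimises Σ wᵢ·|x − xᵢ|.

For a sum of weighted absolute distances on a line, the optimum is the weighted median (not the mean). Total weight W = 267; half-weight = 133.5.
Sort by position and accumulate weight:
  km 1 (N3, w=11) → cum 11
  km 10 (N6, w=60) → cum 71
  km 13 (N4, w=100) → cum 171  ≥ 133.5 → median here
  km 42 (N5, w=25) → cum 196
  km 45 (N2, w=20) → cum 216
  km 54 (N1, w=40) → cum 256
  km 55 (N7, w=11) → cum 267
Optimal location: km 13.

x = 13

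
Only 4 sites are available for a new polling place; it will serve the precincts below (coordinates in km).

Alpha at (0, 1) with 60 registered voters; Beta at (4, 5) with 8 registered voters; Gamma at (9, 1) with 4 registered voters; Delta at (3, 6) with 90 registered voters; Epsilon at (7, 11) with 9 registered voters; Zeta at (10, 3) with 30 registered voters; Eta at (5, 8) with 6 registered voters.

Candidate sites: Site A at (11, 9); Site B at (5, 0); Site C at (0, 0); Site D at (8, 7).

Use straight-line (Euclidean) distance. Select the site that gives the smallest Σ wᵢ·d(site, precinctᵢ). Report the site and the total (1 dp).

Site C, total 1238.3 km

Total weighted distance at each candidate:
  Site A (11, 9): total = 1941.8
  Site B (5, 0): total = 1256.0
  Site C (0, 0): total = 1238.3
  Site D (8, 7): total = 1309.3
Minimum is at Site C with total 1238.3 km.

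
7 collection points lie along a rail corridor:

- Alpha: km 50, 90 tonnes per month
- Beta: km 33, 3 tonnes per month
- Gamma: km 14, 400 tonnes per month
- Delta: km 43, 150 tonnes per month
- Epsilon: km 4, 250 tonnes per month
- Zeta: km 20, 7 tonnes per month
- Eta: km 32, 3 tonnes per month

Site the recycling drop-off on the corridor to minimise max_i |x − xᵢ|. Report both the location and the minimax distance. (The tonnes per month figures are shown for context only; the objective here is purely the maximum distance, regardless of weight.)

The 1-center on a line is the midpoint of the two extreme points: leftmost at 4, rightmost at 50.
Optimal location = (4 + 50)/2 = 27; maximum distance = (50 − 4)/2 = 23.

location 27, max distance 23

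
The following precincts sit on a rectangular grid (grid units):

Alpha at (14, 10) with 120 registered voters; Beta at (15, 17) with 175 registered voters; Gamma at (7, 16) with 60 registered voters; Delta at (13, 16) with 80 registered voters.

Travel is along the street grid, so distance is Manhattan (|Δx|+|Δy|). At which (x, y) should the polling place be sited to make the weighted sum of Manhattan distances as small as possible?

(14, 16)

Manhattan distance separates: Σwᵢ(|x−xᵢ|+|y−yᵢ|) = Σwᵢ|x−xᵢ| + Σwᵢ|y−yᵢ|, so x and y are optimised independently as 1-D weighted medians.
Total weight W = 435; half = 217.5.
x-coordinate, sorted with cumulative weight:
  x=7 (Gamma, w=60) cum 60
  x=13 (Delta, w=80) cum 140
  x=14 (Alpha, w=120) cum 260  ← median
  x=15 (Beta, w=175) cum 435
⇒ x* = 14
y-coordinate, sorted with cumulative weight:
  y=10 (Alpha, w=120) cum 120
  y=16 (Gamma, w=60) cum 180
  y=16 (Delta, w=80) cum 260  ← median
  y=17 (Beta, w=175) cum 435
⇒ y* = 16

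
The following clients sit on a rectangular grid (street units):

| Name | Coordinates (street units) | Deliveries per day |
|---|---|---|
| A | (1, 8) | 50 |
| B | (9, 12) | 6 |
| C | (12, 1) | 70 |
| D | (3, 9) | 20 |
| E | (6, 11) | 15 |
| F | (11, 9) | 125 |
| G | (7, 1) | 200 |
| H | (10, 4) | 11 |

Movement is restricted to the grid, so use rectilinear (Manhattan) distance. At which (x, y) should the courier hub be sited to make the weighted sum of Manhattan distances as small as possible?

Manhattan distance separates: Σwᵢ(|x−xᵢ|+|y−yᵢ|) = Σwᵢ|x−xᵢ| + Σwᵢ|y−yᵢ|, so x and y are optimised independently as 1-D weighted medians.
Total weight W = 497; half = 248.5.
x-coordinate, sorted with cumulative weight:
  x=1 (A, w=50) cum 50
  x=3 (D, w=20) cum 70
  x=6 (E, w=15) cum 85
  x=7 (G, w=200) cum 285  ← median
  x=9 (B, w=6) cum 291
  x=10 (H, w=11) cum 302
  x=11 (F, w=125) cum 427
  x=12 (C, w=70) cum 497
⇒ x* = 7
y-coordinate, sorted with cumulative weight:
  y=1 (C, w=70) cum 70
  y=1 (G, w=200) cum 270  ← median
  y=4 (H, w=11) cum 281
  y=8 (A, w=50) cum 331
  y=9 (D, w=20) cum 351
  y=9 (F, w=125) cum 476
  y=11 (E, w=15) cum 491
  y=12 (B, w=6) cum 497
⇒ y* = 1

(7, 1)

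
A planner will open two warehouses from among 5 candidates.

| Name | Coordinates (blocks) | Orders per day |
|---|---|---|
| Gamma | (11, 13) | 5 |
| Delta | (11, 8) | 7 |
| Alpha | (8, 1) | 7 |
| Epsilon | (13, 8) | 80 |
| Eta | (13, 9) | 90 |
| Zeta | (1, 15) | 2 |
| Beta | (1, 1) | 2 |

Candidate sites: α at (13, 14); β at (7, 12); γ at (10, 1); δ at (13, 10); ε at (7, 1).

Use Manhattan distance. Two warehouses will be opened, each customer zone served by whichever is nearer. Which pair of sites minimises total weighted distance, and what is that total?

Evaluate every pair (each demand assigned to the nearer of the two):
  {δ, ε}: total = 356
  {γ, δ}: total = 369
  {β, δ}: total = 439
  {α, δ}: total = 459
  {α, ε}: total = 1046
  {α, γ}: total = 1059
  {α, β}: total = 1137
  {β, ε}: total = 1728
  {β, γ}: total = 1741
  {γ, ε}: total = 1970
Best pair: {δ, ε} with total 356.

{δ, ε}, total 356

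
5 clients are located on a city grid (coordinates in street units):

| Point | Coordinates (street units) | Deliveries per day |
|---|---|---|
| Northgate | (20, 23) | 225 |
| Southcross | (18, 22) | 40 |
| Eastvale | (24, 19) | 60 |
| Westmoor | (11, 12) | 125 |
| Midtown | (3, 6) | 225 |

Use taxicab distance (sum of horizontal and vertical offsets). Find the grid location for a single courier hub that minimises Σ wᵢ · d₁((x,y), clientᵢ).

Manhattan distance separates: Σwᵢ(|x−xᵢ|+|y−yᵢ|) = Σwᵢ|x−xᵢ| + Σwᵢ|y−yᵢ|, so x and y are optimised independently as 1-D weighted medians.
Total weight W = 675; half = 337.5.
x-coordinate, sorted with cumulative weight:
  x=3 (Midtown, w=225) cum 225
  x=11 (Westmoor, w=125) cum 350  ← median
  x=18 (Southcross, w=40) cum 390
  x=20 (Northgate, w=225) cum 615
  x=24 (Eastvale, w=60) cum 675
⇒ x* = 11
y-coordinate, sorted with cumulative weight:
  y=6 (Midtown, w=225) cum 225
  y=12 (Westmoor, w=125) cum 350  ← median
  y=19 (Eastvale, w=60) cum 410
  y=22 (Southcross, w=40) cum 450
  y=23 (Northgate, w=225) cum 675
⇒ y* = 12

(11, 12)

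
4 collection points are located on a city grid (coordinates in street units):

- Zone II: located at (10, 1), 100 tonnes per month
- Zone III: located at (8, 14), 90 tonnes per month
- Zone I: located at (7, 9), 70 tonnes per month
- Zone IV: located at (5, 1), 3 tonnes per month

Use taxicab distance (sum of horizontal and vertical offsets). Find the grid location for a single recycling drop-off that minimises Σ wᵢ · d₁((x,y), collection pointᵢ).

(8, 9)

Manhattan distance separates: Σwᵢ(|x−xᵢ|+|y−yᵢ|) = Σwᵢ|x−xᵢ| + Σwᵢ|y−yᵢ|, so x and y are optimised independently as 1-D weighted medians.
Total weight W = 263; half = 131.5.
x-coordinate, sorted with cumulative weight:
  x=5 (Zone IV, w=3) cum 3
  x=7 (Zone I, w=70) cum 73
  x=8 (Zone III, w=90) cum 163  ← median
  x=10 (Zone II, w=100) cum 263
⇒ x* = 8
y-coordinate, sorted with cumulative weight:
  y=1 (Zone II, w=100) cum 100
  y=1 (Zone IV, w=3) cum 103
  y=9 (Zone I, w=70) cum 173  ← median
  y=14 (Zone III, w=90) cum 263
⇒ y* = 9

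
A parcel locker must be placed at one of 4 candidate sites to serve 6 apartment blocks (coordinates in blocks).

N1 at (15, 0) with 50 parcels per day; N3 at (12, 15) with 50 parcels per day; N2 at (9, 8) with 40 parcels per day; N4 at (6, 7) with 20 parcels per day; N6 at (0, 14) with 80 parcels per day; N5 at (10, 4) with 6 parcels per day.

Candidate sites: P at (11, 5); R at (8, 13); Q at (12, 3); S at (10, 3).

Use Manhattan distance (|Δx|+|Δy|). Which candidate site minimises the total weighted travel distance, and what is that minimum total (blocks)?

Total weighted distance at each candidate:
  P (11, 5): total = 2952
  R (8, 13): total = 2486
  Q (12, 3): total = 3278
  S (10, 3): total = 3186
Minimum is at R with total 2486 blocks.

R, total 2486 blocks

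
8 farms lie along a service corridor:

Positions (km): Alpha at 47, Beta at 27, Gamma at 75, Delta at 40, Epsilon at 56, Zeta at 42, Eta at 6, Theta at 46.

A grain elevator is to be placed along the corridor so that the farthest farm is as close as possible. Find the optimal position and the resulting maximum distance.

The 1-center on a line is the midpoint of the two extreme points: leftmost at 6, rightmost at 75.
Optimal location = (6 + 75)/2 = 40.5; maximum distance = (75 − 6)/2 = 34.5.

location 40.5, max distance 34.5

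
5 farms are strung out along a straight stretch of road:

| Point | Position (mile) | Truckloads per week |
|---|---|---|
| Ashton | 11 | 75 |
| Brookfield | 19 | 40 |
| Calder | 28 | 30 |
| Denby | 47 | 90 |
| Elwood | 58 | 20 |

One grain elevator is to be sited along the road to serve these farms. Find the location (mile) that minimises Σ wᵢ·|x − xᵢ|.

x = 28

For a sum of weighted absolute distances on a line, the optimum is the weighted median (not the mean). Total weight W = 255; half-weight = 127.5.
Sort by position and accumulate weight:
  mile 11 (Ashton, w=75) → cum 75
  mile 19 (Brookfield, w=40) → cum 115
  mile 28 (Calder, w=30) → cum 145  ≥ 127.5 → median here
  mile 47 (Denby, w=90) → cum 235
  mile 58 (Elwood, w=20) → cum 255
Optimal location: mile 28.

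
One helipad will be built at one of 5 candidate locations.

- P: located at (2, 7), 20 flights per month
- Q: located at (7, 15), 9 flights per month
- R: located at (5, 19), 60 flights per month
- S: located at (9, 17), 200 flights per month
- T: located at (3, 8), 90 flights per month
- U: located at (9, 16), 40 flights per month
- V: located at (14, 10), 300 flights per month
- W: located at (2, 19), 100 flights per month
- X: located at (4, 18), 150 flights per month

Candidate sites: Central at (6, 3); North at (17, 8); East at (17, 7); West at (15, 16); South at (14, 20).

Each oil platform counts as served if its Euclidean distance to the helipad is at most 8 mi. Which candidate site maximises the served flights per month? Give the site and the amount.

Coverage radius r = 8 mi; a point is covered iff (Δx)²+(Δy)² ≤ 8² = 64.
  Central (6, 3): covers {P, T} → 110
  North (17, 8): covers {V} → 300
  East (17, 7): covers {V} → 300
  West (15, 16): covers {S, U, V} → 540
  South (14, 20): covers {S, U} → 240
Maximum coverage at West: 540 flights per month.

West, covering 540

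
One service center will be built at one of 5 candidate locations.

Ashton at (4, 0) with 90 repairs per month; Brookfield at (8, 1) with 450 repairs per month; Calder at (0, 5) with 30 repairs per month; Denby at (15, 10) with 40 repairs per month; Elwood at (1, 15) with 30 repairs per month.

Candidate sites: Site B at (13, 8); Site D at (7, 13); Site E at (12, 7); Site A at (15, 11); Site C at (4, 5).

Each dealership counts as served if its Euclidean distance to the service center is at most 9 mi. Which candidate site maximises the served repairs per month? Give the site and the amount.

Coverage radius r = 9 mi; a point is covered iff (Δx)²+(Δy)² ≤ 9² = 81.
  Site B (13, 8): covers {Brookfield, Denby} → 490
  Site D (7, 13): covers {Denby, Elwood} → 70
  Site E (12, 7): covers {Brookfield, Denby} → 490
  Site A (15, 11): covers {Denby} → 40
  Site C (4, 5): covers {Ashton, Brookfield, Calder} → 570
Maximum coverage at Site C: 570 repairs per month.

Site C, covering 570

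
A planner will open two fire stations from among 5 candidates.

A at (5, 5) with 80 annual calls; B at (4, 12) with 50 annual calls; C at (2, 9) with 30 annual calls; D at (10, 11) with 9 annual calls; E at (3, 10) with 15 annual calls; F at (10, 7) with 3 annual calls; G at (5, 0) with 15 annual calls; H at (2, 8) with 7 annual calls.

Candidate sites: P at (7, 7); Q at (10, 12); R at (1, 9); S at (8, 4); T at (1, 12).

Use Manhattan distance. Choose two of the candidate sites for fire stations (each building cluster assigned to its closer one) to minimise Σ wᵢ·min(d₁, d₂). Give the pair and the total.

Evaluate every pair (each demand assigned to the nearer of the two):
  {S, T}: total = 886
  {P, T}: total = 892
  {R, S}: total = 910
  {P, R}: total = 916
  {P, Q}: total = 1130
  {R, T}: total = 1197
  {Q, R}: total = 1248
  {P, S}: total = 1254
  {Q, S}: total = 1284
  {Q, T}: total = 1509
Best pair: {S, T} with total 886.

{S, T}, total 886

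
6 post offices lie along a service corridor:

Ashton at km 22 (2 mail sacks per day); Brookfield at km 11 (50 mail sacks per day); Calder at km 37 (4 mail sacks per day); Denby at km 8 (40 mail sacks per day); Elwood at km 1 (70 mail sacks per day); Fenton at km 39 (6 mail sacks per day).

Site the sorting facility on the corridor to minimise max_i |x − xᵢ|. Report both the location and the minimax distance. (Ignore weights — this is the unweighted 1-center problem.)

The 1-center on a line is the midpoint of the two extreme points: leftmost at 1, rightmost at 39.
Optimal location = (1 + 39)/2 = 20; maximum distance = (39 − 1)/2 = 19.

location 20, max distance 19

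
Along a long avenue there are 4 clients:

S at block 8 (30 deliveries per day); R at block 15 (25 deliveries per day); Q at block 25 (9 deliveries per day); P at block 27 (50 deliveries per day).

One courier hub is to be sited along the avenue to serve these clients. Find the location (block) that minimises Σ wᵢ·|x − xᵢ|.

For a sum of weighted absolute distances on a line, the optimum is the weighted median (not the mean). Total weight W = 114; half-weight = 57.
Sort by position and accumulate weight:
  block 8 (S, w=30) → cum 30
  block 15 (R, w=25) → cum 55
  block 25 (Q, w=9) → cum 64  ≥ 57 → median here
  block 27 (P, w=50) → cum 114
Optimal location: block 25.

x = 25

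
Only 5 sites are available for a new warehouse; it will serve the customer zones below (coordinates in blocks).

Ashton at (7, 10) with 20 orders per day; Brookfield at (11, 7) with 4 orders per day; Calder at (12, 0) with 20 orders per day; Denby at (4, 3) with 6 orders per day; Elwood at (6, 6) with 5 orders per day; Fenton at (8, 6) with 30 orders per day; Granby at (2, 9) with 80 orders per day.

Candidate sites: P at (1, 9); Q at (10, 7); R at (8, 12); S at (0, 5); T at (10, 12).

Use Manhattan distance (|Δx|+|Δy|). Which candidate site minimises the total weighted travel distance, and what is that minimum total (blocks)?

Total weighted distance at each candidate:
  P (1, 9): total = 1062
  Q (10, 7): total = 1279
  R (8, 12): total = 1430
  S (0, 5): total = 1453
  T (10, 12): total = 1664
Minimum is at P with total 1062 blocks.

P, total 1062 blocks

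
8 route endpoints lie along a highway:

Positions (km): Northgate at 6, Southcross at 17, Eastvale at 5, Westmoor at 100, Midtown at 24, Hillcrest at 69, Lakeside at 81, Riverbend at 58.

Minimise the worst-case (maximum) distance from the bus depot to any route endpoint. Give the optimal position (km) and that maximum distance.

location 52.5, max distance 47.5

The 1-center on a line is the midpoint of the two extreme points: leftmost at 5, rightmost at 100.
Optimal location = (5 + 100)/2 = 52.5; maximum distance = (100 − 5)/2 = 47.5.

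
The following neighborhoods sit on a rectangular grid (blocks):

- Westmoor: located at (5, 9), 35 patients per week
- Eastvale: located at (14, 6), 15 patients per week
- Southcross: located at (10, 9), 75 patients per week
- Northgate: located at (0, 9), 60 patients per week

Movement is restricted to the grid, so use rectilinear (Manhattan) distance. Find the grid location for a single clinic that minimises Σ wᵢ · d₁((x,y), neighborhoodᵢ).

(5, 9)

Manhattan distance separates: Σwᵢ(|x−xᵢ|+|y−yᵢ|) = Σwᵢ|x−xᵢ| + Σwᵢ|y−yᵢ|, so x and y are optimised independently as 1-D weighted medians.
Total weight W = 185; half = 92.5.
x-coordinate, sorted with cumulative weight:
  x=0 (Northgate, w=60) cum 60
  x=5 (Westmoor, w=35) cum 95  ← median
  x=10 (Southcross, w=75) cum 170
  x=14 (Eastvale, w=15) cum 185
⇒ x* = 5
y-coordinate, sorted with cumulative weight:
  y=6 (Eastvale, w=15) cum 15
  y=9 (Westmoor, w=35) cum 50
  y=9 (Southcross, w=75) cum 125  ← median
  y=9 (Northgate, w=60) cum 185
⇒ y* = 9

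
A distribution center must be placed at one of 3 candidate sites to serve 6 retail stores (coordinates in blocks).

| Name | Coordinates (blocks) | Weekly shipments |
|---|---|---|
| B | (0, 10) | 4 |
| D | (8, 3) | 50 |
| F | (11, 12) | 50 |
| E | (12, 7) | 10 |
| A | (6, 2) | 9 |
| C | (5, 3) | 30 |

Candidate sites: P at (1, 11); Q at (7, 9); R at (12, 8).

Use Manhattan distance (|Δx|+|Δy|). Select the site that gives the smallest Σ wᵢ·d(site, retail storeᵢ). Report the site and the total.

Q, total 1114 blocks

Total weighted distance at each candidate:
  P (1, 11): total = 1944
  Q (7, 9): total = 1114
  R (12, 8): total = 1234
Minimum is at Q with total 1114 blocks.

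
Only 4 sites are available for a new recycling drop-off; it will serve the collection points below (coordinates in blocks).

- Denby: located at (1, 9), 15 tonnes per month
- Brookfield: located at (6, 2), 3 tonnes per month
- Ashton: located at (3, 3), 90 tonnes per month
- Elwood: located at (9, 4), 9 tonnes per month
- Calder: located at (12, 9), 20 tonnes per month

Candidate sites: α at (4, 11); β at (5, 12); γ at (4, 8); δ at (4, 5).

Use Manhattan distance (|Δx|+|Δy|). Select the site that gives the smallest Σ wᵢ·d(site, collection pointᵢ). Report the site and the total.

Total weighted distance at each candidate:
  α (4, 11): total = 1226
  β (5, 12): total = 1436
  γ (4, 8): total = 885
  δ (4, 5): total = 684
Minimum is at δ with total 684 blocks.

δ, total 684 blocks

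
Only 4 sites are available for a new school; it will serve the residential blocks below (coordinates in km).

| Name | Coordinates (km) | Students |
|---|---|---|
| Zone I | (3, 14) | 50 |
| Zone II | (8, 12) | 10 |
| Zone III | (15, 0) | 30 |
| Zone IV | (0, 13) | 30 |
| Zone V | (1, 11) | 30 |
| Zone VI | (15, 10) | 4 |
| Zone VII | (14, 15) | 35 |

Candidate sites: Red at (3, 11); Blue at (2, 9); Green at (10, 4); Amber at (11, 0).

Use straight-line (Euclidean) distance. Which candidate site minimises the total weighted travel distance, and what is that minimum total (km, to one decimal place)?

Total weighted distance at each candidate:
  Red (3, 11): total = 1315.4
  Blue (2, 9): total = 1519.3
  Green (10, 4): total = 2071.5
  Amber (11, 0): total = 2585.3
Minimum is at Red with total 1315.4 km.

Red, total 1315.4 km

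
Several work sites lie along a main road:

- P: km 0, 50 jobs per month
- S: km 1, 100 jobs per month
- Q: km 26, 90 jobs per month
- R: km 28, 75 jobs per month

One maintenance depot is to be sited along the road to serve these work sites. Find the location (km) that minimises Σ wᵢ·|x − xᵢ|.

For a sum of weighted absolute distances on a line, the optimum is the weighted median (not the mean). Total weight W = 315; half-weight = 157.5.
Sort by position and accumulate weight:
  km 0 (P, w=50) → cum 50
  km 1 (S, w=100) → cum 150
  km 26 (Q, w=90) → cum 240  ≥ 157.5 → median here
  km 28 (R, w=75) → cum 315
Optimal location: km 26.

x = 26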